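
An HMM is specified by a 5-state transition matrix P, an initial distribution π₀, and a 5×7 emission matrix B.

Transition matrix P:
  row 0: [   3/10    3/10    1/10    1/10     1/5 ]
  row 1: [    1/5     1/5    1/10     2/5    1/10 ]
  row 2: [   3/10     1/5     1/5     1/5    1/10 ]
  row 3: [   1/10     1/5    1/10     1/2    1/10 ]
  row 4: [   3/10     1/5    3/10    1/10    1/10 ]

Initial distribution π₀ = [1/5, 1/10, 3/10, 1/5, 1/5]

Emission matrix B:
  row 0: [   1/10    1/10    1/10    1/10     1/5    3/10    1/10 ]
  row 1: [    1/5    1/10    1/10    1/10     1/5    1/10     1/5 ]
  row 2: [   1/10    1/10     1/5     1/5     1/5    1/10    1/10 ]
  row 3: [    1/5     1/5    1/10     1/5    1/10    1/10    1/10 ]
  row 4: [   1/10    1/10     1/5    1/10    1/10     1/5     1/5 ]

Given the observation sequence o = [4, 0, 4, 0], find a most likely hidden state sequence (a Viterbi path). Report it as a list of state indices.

path = [2, 3, 3, 3]

t=0: δ = [4.000e-02, 2.000e-02, 6.000e-02, 2.000e-02, 2.000e-02]  (obs o_0=4)
t=1: δ = [1.800e-03, 2.400e-03, 1.200e-03, 2.400e-03, 8.000e-04]  ψ = [2, 0, 2, 2, 0]  (obs o_1=0)
t=2: δ = [1.080e-04, 1.080e-04, 4.800e-05, 1.200e-04, 3.600e-05]  ψ = [0, 0, 1, 3, 0]  (obs o_2=4)
t=3: δ = [3.240e-06, 6.480e-06, 1.200e-06, 1.200e-05, 2.160e-06]  ψ = [0, 0, 3, 3, 0]  (obs o_3=0)
backtrack: best end state = 3; path = [2, 3, 3, 3]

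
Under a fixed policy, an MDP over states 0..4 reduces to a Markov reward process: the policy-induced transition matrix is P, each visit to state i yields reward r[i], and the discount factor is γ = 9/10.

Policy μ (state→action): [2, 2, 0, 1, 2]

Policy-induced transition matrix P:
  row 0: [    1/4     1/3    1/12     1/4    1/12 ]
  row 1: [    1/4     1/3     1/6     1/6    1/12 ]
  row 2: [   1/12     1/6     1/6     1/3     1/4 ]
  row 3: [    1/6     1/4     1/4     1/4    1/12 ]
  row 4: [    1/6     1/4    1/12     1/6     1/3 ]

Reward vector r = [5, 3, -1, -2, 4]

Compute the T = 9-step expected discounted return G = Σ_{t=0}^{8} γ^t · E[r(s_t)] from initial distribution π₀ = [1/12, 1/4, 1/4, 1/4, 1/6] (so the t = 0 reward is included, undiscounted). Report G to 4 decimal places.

G = 10.0254

t=0: π = [0.0833, 0.2500, 0.2500, 0.2500, 0.1667], E[r] = 1.0833, γ^t·E[r] = 1.083333, running G = 1.083333
t=1: π = [0.1736, 0.2569, 0.1667, 0.2361, 0.1667], E[r] = 1.6667, γ^t·E[r] = 1.500000, running G = 2.583333
t=2: π = [0.1887, 0.2720, 0.1580, 0.2286, 0.1528], E[r] = 1.7552, γ^t·E[r] = 1.421719, running G = 4.005052
t=3: π = [0.1919, 0.2752, 0.1573, 0.2278, 0.1479], E[r] = 1.7637, γ^t·E[r] = 1.285770, running G = 5.290822
t=4: π = [0.1925, 0.2758, 0.1573, 0.2278, 0.1465], E[r] = 1.7629, γ^t·E[r] = 1.156639, running G = 6.447460
t=5: π = [0.1926, 0.2759, 0.1574, 0.2279, 0.1462], E[r] = 1.7621, γ^t·E[r] = 1.040527, running G = 7.487988
t=6: π = [0.1926, 0.2759, 0.1574, 0.2279, 0.1461], E[r] = 1.7619, γ^t·E[r] = 0.936328, running G = 8.424315
t=7: π = [0.1926, 0.2759, 0.1574, 0.2279, 0.1461], E[r] = 1.7618, γ^t·E[r] = 0.842658, running G = 9.266973
t=8: π = [0.1926, 0.2759, 0.1574, 0.2280, 0.1461], E[r] = 1.7618, γ^t·E[r] = 0.758384, running G = 10.025357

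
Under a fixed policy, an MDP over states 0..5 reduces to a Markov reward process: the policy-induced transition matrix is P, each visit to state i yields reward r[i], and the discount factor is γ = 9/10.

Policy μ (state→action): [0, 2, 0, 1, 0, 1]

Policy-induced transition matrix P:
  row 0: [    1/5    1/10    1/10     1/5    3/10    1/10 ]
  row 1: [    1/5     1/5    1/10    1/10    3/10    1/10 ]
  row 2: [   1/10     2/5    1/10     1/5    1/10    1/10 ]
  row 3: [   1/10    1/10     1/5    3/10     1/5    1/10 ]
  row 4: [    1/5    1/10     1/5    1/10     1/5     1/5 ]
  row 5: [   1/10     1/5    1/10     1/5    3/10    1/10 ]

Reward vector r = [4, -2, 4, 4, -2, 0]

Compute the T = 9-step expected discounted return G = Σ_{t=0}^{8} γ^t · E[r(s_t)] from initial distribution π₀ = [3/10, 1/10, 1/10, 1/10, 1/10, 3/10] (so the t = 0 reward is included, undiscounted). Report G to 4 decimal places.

G = 7.1212

t=0: π = [0.3000, 0.1000, 0.1000, 0.1000, 0.1000, 0.3000], E[r] = 1.6000, γ^t·E[r] = 1.600000, running G = 1.600000
t=1: π = [0.1500, 0.1700, 0.1200, 0.1900, 0.2600, 0.1100], E[r] = 0.9800, γ^t·E[r] = 0.882000, running G = 2.482000
t=2: π = [0.1580, 0.1640, 0.1450, 0.1760, 0.2310, 0.1260], E[r] = 1.1260, γ^t·E[r] = 0.912060, running G = 3.394060
t=3: π = [0.1553, 0.1725, 0.1407, 0.1781, 0.2303, 0.1231], E[r] = 1.0908, γ^t·E[r] = 0.795193, running G = 4.189253
t=4: π = [0.1558, 0.1718, 0.1408, 0.1775, 0.2310, 0.1230], E[r] = 1.0911, γ^t·E[r] = 0.715897, running G = 4.905150
t=5: π = [0.1559, 0.1717, 0.1409, 0.1775, 0.2310, 0.1231], E[r] = 1.0913, γ^t·E[r] = 0.644424, running G = 5.549574
t=6: π = [0.1559, 0.1717, 0.1408, 0.1775, 0.2310, 0.1231], E[r] = 1.0913, γ^t·E[r] = 0.579944, running G = 6.129518
t=7: π = [0.1559, 0.1717, 0.1408, 0.1775, 0.2310, 0.1231], E[r] = 1.0913, γ^t·E[r] = 0.521953, running G = 6.651471
t=8: π = [0.1559, 0.1717, 0.1408, 0.1775, 0.2310, 0.1231], E[r] = 1.0913, γ^t·E[r] = 0.469757, running G = 7.121228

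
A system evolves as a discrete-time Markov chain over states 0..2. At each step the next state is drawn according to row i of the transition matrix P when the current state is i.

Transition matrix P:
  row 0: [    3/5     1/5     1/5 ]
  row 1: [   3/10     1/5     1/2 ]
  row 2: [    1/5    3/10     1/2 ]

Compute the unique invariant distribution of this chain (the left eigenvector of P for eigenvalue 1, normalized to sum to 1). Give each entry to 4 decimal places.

Balance equations π_j = Σ_i π_i·P[i][j]:
  π_0 = 3/5·π_0 + 3/10·π_1 + 1/5·π_2
  π_1 = 1/5·π_0 + 1/5·π_1 + 3/10·π_2
  normalize: π_0 + π_1 + π_2 = 1
Solving the linear system gives exactly π = [25/67, 16/67, 26/67].

π = [0.3731, 0.2388, 0.3881]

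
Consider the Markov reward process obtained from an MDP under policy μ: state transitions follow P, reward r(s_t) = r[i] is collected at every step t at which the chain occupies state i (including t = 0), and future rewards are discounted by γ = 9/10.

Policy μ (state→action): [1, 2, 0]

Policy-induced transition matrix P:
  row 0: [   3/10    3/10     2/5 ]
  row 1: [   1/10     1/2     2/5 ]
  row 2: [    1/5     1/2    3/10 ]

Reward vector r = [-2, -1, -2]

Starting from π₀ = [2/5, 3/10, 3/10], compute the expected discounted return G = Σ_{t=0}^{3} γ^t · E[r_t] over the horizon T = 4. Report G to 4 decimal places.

t=0: π = [0.4000, 0.3000, 0.3000], E[r] = -1.7000, γ^t·E[r] = -1.700000, running G = -1.700000
t=1: π = [0.2100, 0.4200, 0.3700], E[r] = -1.5800, γ^t·E[r] = -1.422000, running G = -3.122000
t=2: π = [0.1790, 0.4580, 0.3630], E[r] = -1.5420, γ^t·E[r] = -1.249020, running G = -4.371020
t=3: π = [0.1721, 0.4642, 0.3637], E[r] = -1.5358, γ^t·E[r] = -1.119598, running G = -5.490618

G = -5.4906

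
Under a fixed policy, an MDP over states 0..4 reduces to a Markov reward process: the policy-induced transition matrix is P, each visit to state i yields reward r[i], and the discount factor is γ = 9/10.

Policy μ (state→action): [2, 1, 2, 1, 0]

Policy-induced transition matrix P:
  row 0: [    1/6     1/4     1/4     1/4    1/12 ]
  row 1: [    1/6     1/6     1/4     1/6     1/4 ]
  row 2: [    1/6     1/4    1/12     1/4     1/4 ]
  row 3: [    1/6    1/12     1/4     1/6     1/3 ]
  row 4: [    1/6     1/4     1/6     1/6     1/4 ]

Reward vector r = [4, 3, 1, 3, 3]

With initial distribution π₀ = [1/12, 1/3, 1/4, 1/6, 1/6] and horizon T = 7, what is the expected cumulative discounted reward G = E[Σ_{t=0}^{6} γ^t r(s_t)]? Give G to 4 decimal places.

G = 14.2794

t=0: π = [0.0833, 0.3333, 0.2500, 0.1667, 0.1667], E[r] = 2.5833, γ^t·E[r] = 2.583333, running G = 2.583333
t=1: π = [0.1667, 0.1944, 0.1944, 0.1944, 0.2500], E[r] = 2.7778, γ^t·E[r] = 2.500000, running G = 5.083333
t=2: π = [0.1667, 0.2014, 0.1968, 0.1968, 0.2384], E[r] = 2.7731, γ^t·E[r] = 2.246250, running G = 7.329583
t=3: π = [0.1667, 0.2004, 0.1973, 0.1970, 0.2386], E[r] = 2.7720, γ^t·E[r] = 2.020781, running G = 9.350365
t=4: π = [0.1667, 0.2005, 0.1972, 0.1970, 0.2386], E[r] = 2.7722, γ^t·E[r] = 1.818851, running G = 11.169215
t=5: π = [0.1667, 0.2005, 0.1972, 0.1970, 0.2386], E[r] = 2.7722, γ^t·E[r] = 1.636945, running G = 12.806161
t=6: π = [0.1667, 0.2005, 0.1972, 0.1970, 0.2386], E[r] = 2.7722, γ^t·E[r] = 1.473254, running G = 14.279415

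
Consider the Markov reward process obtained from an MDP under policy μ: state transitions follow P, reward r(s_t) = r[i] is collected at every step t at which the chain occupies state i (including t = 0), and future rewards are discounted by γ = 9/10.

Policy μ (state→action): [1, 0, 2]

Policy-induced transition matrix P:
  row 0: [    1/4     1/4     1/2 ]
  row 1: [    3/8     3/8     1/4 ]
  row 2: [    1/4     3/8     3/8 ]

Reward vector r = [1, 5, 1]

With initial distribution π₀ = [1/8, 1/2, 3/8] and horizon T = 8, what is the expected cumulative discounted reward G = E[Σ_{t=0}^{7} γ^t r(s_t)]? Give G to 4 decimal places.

G = 14.1184

t=0: π = [0.1250, 0.5000, 0.3750], E[r] = 3.0000, γ^t·E[r] = 3.000000, running G = 3.000000
t=1: π = [0.3125, 0.3594, 0.3281], E[r] = 2.4375, γ^t·E[r] = 2.193750, running G = 5.193750
t=2: π = [0.2949, 0.3359, 0.3691], E[r] = 2.3438, γ^t·E[r] = 1.898438, running G = 7.092188
t=3: π = [0.2920, 0.3381, 0.3699], E[r] = 2.3525, γ^t·E[r] = 1.715001, running G = 8.807188
t=4: π = [0.2923, 0.3385, 0.3692], E[r] = 2.3540, γ^t·E[r] = 1.544462, running G = 10.351650
t=5: π = [0.2923, 0.3385, 0.3692], E[r] = 2.3539, γ^t·E[r] = 1.389935, running G = 11.741585
t=6: π = [0.2923, 0.3385, 0.3692], E[r] = 2.3538, γ^t·E[r] = 1.250929, running G = 12.992514
t=7: π = [0.2923, 0.3385, 0.3692], E[r] = 2.3538, γ^t·E[r] = 1.125837, running G = 14.118351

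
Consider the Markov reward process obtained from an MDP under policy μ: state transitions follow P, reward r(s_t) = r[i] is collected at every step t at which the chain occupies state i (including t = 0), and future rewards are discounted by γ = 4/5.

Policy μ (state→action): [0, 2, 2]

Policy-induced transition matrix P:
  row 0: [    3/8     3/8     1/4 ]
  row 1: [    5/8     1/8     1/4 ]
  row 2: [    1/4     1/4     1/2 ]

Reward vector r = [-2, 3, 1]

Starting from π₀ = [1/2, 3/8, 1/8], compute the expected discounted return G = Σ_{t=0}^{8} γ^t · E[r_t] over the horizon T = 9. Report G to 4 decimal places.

G = 1.2216

t=0: π = [0.5000, 0.3750, 0.1250], E[r] = 0.2500, γ^t·E[r] = 0.250000, running G = 0.250000
t=1: π = [0.4531, 0.2656, 0.2813], E[r] = 0.1719, γ^t·E[r] = 0.137500, running G = 0.387500
t=2: π = [0.4063, 0.2734, 0.3203], E[r] = 0.3281, γ^t·E[r] = 0.210000, running G = 0.597500
t=3: π = [0.4033, 0.2666, 0.3301], E[r] = 0.3232, γ^t·E[r] = 0.165500, running G = 0.763000
t=4: π = [0.4004, 0.2671, 0.3325], E[r] = 0.3330, γ^t·E[r] = 0.136400, running G = 0.899400
t=5: π = [0.4002, 0.2667, 0.3331], E[r] = 0.3327, γ^t·E[r] = 0.109020, running G = 1.008420
t=6: π = [0.4000, 0.2667, 0.3333], E[r] = 0.3333, γ^t·E[r] = 0.087376, running G = 1.095796
t=7: π = [0.4000, 0.2667, 0.3333], E[r] = 0.3333, γ^t·E[r] = 0.069897, running G = 1.165693
t=8: π = [0.4000, 0.2667, 0.3333], E[r] = 0.3333, γ^t·E[r] = 0.055924, running G = 1.221617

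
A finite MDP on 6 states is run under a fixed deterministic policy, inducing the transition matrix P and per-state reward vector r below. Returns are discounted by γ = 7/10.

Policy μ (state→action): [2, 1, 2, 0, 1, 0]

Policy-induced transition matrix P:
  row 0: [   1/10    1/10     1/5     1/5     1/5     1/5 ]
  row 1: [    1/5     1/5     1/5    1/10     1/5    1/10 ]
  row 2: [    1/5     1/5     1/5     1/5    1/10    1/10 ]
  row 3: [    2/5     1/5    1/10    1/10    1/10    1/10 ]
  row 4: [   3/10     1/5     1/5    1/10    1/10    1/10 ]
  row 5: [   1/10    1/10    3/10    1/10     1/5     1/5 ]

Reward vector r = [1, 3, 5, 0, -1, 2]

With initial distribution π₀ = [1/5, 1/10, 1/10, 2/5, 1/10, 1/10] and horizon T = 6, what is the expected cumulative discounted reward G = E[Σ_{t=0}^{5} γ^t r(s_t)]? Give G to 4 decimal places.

G = 4.5716

t=0: π = [0.2000, 0.1000, 0.1000, 0.4000, 0.1000, 0.1000], E[r] = 1.1000, γ^t·E[r] = 1.100000, running G = 1.100000
t=1: π = [0.2600, 0.1700, 0.1700, 0.1300, 0.1400, 0.1300], E[r] = 1.7400, γ^t·E[r] = 1.218000, running G = 2.318000
t=2: π = [0.2010, 0.1610, 0.2000, 0.1430, 0.1560, 0.1390], E[r] = 1.8060, γ^t·E[r] = 0.884940, running G = 3.202940
t=3: π = [0.2102, 0.1660, 0.1996, 0.1401, 0.1501, 0.1340], E[r] = 1.8241, γ^t·E[r] = 0.625666, running G = 3.828606
t=4: π = [0.2086, 0.1656, 0.1994, 0.1410, 0.1510, 0.1344], E[r] = 1.8201, γ^t·E[r] = 0.437011, running G = 4.265617
t=5: π = [0.2090, 0.1657, 0.1993, 0.1408, 0.1509, 0.1343], E[r] = 1.8206, γ^t·E[r] = 0.305980, running G = 4.571597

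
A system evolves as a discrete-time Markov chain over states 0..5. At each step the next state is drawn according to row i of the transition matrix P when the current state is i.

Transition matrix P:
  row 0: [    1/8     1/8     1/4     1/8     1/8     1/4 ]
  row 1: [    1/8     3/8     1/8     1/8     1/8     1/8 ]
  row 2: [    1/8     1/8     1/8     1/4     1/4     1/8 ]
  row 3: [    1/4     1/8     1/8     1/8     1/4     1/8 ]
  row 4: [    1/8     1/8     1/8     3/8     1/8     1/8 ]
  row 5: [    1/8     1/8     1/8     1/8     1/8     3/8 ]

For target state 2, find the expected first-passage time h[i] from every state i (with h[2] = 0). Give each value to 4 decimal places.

h = [6.1127, 6.9859, 0.0000, 6.8732, 6.9577, 6.9859]

First-step conditioning: h[2] = 0; for i ≠ 2, h[i] = 1 + Σ_k P[i][k]·h[k].
  h[0] = 1 + 1/8·h[0] + 1/8·h[1] + 1/8·h[3] + 1/8·h[4] + 1/4·h[5]
  h[1] = 1 + 1/8·h[0] + 3/8·h[1] + 1/8·h[3] + 1/8·h[4] + 1/8·h[5]
  h[3] = 1 + 1/4·h[0] + 1/8·h[1] + 1/8·h[3] + 1/4·h[4] + 1/8·h[5]
  h[4] = 1 + 1/8·h[0] + 1/8·h[1] + 3/8·h[3] + 1/8·h[4] + 1/8·h[5]
  h[5] = 1 + 1/8·h[0] + 1/8·h[1] + 1/8·h[3] + 1/8·h[4] + 3/8·h[5]
Solving the 5×5 linear system over states ≠ 2 gives exactly h = [434/71, 496/71, 0, 488/71, 494/71, 496/71] (h[2] = 0 is the target).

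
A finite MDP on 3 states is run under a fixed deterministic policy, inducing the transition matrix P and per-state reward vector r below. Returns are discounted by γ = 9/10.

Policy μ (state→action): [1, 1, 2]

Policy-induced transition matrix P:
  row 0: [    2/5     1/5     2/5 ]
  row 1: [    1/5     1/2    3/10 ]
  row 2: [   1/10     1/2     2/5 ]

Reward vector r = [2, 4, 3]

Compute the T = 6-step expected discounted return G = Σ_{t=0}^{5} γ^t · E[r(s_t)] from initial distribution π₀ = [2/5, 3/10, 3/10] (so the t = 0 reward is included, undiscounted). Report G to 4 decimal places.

G = 14.7030

t=0: π = [0.4000, 0.3000, 0.3000], E[r] = 2.9000, γ^t·E[r] = 2.900000, running G = 2.900000
t=1: π = [0.2500, 0.3800, 0.3700], E[r] = 3.1300, γ^t·E[r] = 2.817000, running G = 5.717000
t=2: π = [0.2130, 0.4250, 0.3620], E[r] = 3.2120, γ^t·E[r] = 2.601720, running G = 8.318720
t=3: π = [0.2064, 0.4361, 0.3575], E[r] = 3.2297, γ^t·E[r] = 2.354451, running G = 10.673171
t=4: π = [0.2055, 0.4381, 0.3564], E[r] = 3.2326, γ^t·E[r] = 2.120876, running G = 12.794047
t=5: π = [0.2055, 0.4383, 0.3562], E[r] = 3.2329, γ^t·E[r] = 1.908980, running G = 14.703027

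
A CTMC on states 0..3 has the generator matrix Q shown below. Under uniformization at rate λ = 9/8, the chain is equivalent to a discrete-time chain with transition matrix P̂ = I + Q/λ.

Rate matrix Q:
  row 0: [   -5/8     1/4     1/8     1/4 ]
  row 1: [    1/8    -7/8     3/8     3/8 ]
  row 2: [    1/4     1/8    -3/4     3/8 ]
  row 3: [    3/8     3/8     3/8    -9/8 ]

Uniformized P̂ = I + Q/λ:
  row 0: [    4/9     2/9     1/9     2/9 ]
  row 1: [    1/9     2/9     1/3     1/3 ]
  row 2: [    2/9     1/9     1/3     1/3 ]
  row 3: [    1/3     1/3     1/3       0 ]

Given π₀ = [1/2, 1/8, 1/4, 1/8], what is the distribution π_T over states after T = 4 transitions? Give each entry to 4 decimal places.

t=0: π = [0.5000, 0.1250, 0.2500, 0.1250]
t=1: π = [0.3333, 0.2083, 0.2222, 0.2361]
t=2: π = [0.2994, 0.2238, 0.2593, 0.2176]
t=3: π = [0.2881, 0.2176, 0.2668, 0.2275]
t=4: π = [0.2873, 0.2179, 0.2693, 0.2255]

π = [0.2873, 0.2179, 0.2693, 0.2255]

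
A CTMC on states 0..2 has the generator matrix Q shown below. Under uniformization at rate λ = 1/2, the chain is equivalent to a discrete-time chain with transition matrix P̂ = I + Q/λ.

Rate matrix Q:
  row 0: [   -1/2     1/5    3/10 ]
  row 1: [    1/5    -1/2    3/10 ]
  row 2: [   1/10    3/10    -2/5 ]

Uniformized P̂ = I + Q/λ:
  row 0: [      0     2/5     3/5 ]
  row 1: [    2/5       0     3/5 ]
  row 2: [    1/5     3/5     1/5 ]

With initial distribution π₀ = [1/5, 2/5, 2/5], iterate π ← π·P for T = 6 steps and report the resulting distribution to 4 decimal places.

t=0: π = [0.2000, 0.4000, 0.4000]
t=1: π = [0.2400, 0.3200, 0.4400]
t=2: π = [0.2160, 0.3600, 0.4240]
t=3: π = [0.2288, 0.3408, 0.4304]
t=4: π = [0.2224, 0.3498, 0.4278]
t=5: π = [0.2255, 0.3457, 0.4289]
t=6: π = [0.2240, 0.3475, 0.4285]

π = [0.2240, 0.3475, 0.4285]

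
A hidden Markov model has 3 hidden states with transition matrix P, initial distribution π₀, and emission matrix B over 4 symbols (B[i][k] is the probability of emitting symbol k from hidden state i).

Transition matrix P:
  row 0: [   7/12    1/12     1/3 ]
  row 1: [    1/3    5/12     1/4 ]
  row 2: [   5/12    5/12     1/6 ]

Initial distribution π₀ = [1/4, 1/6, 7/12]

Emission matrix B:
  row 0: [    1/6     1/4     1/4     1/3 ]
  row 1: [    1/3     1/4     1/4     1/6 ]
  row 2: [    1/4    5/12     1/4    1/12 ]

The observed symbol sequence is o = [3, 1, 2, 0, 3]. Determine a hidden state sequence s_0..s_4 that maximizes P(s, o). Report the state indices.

t=0: δ = [8.333e-02, 2.778e-02, 4.861e-02]  (obs o_0=3)
t=1: δ = [1.215e-02, 5.064e-03, 1.157e-02]  ψ = [0, 2, 0]  (obs o_1=1)
t=2: δ = [1.772e-03, 1.206e-03, 1.013e-03]  ψ = [0, 2, 0]  (obs o_2=2)
t=3: δ = [1.723e-04, 1.674e-04, 1.477e-04]  ψ = [0, 1, 0]  (obs o_3=0)
t=4: δ = [3.350e-05, 1.163e-05, 4.786e-06]  ψ = [0, 1, 0]  (obs o_4=3)
backtrack: best end state = 0; path = [0, 0, 0, 0, 0]

path = [0, 0, 0, 0, 0]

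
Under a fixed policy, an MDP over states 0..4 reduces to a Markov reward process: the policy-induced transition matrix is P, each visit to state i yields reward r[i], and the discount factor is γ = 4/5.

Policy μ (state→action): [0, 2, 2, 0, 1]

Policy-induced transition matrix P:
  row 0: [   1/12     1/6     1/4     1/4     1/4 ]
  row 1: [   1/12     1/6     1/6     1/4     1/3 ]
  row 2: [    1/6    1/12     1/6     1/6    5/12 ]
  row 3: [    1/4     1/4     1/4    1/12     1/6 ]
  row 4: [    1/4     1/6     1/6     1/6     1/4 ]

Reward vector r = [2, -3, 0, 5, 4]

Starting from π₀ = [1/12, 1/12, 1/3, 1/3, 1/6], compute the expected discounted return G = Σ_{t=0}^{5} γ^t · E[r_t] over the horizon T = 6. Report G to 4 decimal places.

t=0: π = [0.0833, 0.0833, 0.3333, 0.3333, 0.1667], E[r] = 2.2500, γ^t·E[r] = 2.250000, running G = 2.250000
t=1: π = [0.1944, 0.1667, 0.2014, 0.1528, 0.2847], E[r] = 1.7917, γ^t·E[r] = 1.433333, running G = 3.683333
t=2: π = [0.1730, 0.1626, 0.1956, 0.1840, 0.2847], E[r] = 1.9172, γ^t·E[r] = 1.227037, running G = 4.910370
t=3: π = [0.1778, 0.1657, 0.1964, 0.1793, 0.2808], E[r] = 1.8782, γ^t·E[r] = 0.961630, running G = 5.872000
t=4: π = [0.1764, 0.1652, 0.1964, 0.1803, 0.2816], E[r] = 1.8852, γ^t·E[r] = 0.772179, running G = 6.644179
t=5: π = [0.1767, 0.1653, 0.1964, 0.1801, 0.2815], E[r] = 1.8839, γ^t·E[r] = 0.617301, running G = 7.261480

G = 7.2615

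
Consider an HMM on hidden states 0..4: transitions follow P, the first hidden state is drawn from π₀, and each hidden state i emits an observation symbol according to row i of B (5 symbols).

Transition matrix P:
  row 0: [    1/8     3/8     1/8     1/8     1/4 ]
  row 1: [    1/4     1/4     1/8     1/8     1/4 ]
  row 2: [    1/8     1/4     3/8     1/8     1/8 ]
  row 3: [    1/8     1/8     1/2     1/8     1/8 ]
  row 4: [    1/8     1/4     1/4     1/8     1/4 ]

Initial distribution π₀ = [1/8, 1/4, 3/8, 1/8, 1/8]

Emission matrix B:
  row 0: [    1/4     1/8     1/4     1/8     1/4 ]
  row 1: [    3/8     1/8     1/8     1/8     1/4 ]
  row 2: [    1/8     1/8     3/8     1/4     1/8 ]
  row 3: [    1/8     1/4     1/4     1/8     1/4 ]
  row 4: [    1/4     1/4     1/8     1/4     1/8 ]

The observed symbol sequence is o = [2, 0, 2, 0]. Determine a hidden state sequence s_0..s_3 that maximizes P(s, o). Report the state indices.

path = [2, 1, 0, 1]

t=0: δ = [3.125e-02, 3.125e-02, 1.406e-01, 3.125e-02, 1.562e-02]  (obs o_0=2)
t=1: δ = [4.395e-03, 1.318e-02, 6.592e-03, 2.197e-03, 4.395e-03]  ψ = [2, 2, 2, 2, 2]  (obs o_1=0)
t=2: δ = [8.240e-04, 4.120e-04, 9.270e-04, 4.120e-04, 4.120e-04]  ψ = [1, 1, 2, 1, 1]  (obs o_2=2)
t=3: δ = [2.897e-05, 1.159e-04, 4.345e-05, 1.448e-05, 5.150e-05]  ψ = [2, 0, 2, 2, 0]  (obs o_3=0)
backtrack: best end state = 1; path = [2, 1, 0, 1]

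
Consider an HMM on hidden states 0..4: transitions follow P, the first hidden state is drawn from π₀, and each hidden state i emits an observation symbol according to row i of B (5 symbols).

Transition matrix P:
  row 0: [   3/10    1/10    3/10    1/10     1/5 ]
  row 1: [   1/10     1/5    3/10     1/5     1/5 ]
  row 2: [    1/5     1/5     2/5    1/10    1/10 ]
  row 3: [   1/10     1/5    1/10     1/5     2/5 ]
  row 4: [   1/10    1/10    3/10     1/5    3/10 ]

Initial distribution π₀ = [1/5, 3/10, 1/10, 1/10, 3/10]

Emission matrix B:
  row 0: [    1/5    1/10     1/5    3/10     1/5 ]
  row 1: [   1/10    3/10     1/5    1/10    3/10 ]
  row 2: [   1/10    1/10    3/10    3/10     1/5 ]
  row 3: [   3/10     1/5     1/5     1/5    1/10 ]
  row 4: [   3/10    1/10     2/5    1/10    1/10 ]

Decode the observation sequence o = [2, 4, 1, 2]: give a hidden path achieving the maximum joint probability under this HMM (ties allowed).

t=0: δ = [4.000e-02, 6.000e-02, 3.000e-02, 2.000e-02, 1.200e-01]  (obs o_0=2)
t=1: δ = [2.400e-03, 3.600e-03, 7.200e-03, 2.400e-03, 3.600e-03]  ψ = [0, 1, 4, 4, 4]  (obs o_1=4)
t=2: δ = [1.440e-04, 4.320e-04, 2.880e-04, 1.440e-04, 1.080e-04]  ψ = [2, 2, 2, 1, 4]  (obs o_2=1)
t=3: δ = [1.152e-05, 1.728e-05, 3.888e-05, 1.728e-05, 3.456e-05]  ψ = [2, 1, 1, 1, 1]  (obs o_3=2)
backtrack: best end state = 2; path = [4, 2, 1, 2]

path = [4, 2, 1, 2]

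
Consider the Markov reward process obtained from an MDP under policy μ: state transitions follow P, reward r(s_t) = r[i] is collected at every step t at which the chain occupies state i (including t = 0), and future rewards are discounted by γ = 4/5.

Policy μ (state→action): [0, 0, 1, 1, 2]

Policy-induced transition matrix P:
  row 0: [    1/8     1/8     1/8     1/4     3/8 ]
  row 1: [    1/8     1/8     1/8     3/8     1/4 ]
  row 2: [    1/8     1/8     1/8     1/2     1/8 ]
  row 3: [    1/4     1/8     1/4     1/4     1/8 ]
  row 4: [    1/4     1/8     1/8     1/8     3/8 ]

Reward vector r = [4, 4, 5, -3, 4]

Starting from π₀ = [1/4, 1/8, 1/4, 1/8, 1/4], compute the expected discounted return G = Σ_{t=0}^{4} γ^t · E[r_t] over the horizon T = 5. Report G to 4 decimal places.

t=0: π = [0.2500, 0.1250, 0.2500, 0.1250, 0.2500], E[r] = 3.3750, γ^t·E[r] = 3.375000, running G = 3.375000
t=1: π = [0.1719, 0.1250, 0.1406, 0.2969, 0.2656], E[r] = 2.0625, γ^t·E[r] = 1.650000, running G = 5.025000
t=2: π = [0.1953, 0.1250, 0.1621, 0.2676, 0.2500], E[r] = 2.2891, γ^t·E[r] = 1.465000, running G = 6.490000
t=3: π = [0.1897, 0.1250, 0.1584, 0.2749, 0.2520], E[r] = 2.2341, γ^t·E[r] = 1.143875, running G = 7.633875
t=4: π = [0.1909, 0.1250, 0.1594, 0.2737, 0.2510], E[r] = 2.2432, γ^t·E[r] = 0.918800, running G = 8.552675

G = 8.5527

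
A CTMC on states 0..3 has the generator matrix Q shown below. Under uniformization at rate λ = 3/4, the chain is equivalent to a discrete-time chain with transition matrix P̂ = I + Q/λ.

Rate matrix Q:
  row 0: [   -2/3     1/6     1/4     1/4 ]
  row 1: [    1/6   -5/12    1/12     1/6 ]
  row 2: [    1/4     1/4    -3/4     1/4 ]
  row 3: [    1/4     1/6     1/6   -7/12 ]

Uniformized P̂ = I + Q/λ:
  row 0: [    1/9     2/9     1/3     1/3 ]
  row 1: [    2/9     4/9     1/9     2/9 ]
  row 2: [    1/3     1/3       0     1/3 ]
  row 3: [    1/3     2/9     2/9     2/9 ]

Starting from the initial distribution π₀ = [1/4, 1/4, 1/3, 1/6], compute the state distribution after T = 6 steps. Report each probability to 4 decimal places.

t=0: π = [0.2500, 0.2500, 0.3333, 0.1667]
t=1: π = [0.2500, 0.3148, 0.1481, 0.2870]
t=2: π = [0.2428, 0.3086, 0.1821, 0.2665]
t=3: π = [0.2451, 0.3110, 0.1744, 0.2694]
t=4: π = [0.2443, 0.3107, 0.1761, 0.2688]
t=5: π = [0.2445, 0.3108, 0.1757, 0.2689]
t=6: π = [0.2445, 0.3108, 0.1758, 0.2689]

π = [0.2445, 0.3108, 0.1758, 0.2689]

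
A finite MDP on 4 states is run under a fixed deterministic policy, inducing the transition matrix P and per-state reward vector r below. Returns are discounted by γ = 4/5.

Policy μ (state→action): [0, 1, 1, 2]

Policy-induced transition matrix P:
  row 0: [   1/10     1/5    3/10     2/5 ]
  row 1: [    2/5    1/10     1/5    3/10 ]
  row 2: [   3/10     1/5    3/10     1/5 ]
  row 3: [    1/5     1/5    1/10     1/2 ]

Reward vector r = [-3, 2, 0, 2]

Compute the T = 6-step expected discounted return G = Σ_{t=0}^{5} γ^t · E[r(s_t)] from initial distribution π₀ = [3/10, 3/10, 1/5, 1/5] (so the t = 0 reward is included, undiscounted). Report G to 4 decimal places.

G = 1.1168

t=0: π = [0.3000, 0.3000, 0.2000, 0.2000], E[r] = 0.1000, γ^t·E[r] = 0.100000, running G = 0.100000
t=1: π = [0.2500, 0.1700, 0.2300, 0.3500], E[r] = 0.2900, γ^t·E[r] = 0.232000, running G = 0.332000
t=2: π = [0.2320, 0.1830, 0.2130, 0.3720], E[r] = 0.4140, γ^t·E[r] = 0.264960, running G = 0.596960
t=3: π = [0.2347, 0.1817, 0.2073, 0.3763], E[r] = 0.4119, γ^t·E[r] = 0.210893, running G = 0.807853
t=4: π = [0.2336, 0.1818, 0.2066, 0.3780], E[r] = 0.4189, γ^t·E[r] = 0.171565, running G = 0.979418
t=5: π = [0.2337, 0.1818, 0.2062, 0.3783], E[r] = 0.4193, γ^t·E[r] = 0.137380, running G = 1.116798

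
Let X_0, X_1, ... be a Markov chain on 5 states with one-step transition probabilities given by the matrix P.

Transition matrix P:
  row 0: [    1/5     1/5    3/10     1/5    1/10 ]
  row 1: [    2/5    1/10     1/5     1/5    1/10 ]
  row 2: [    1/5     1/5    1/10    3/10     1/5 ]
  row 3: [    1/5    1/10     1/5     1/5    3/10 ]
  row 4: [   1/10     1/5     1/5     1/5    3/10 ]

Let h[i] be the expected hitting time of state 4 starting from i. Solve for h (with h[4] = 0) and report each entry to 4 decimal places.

h = [6.0181, 6.0724, 5.4208, 4.8688, 0.0000]

First-step conditioning: h[4] = 0; for i ≠ 4, h[i] = 1 + Σ_k P[i][k]·h[k].
  h[0] = 1 + 1/5·h[0] + 1/5·h[1] + 3/10·h[2] + 1/5·h[3]
  h[1] = 1 + 2/5·h[0] + 1/10·h[1] + 1/5·h[2] + 1/5·h[3]
  h[2] = 1 + 1/5·h[0] + 1/5·h[1] + 1/10·h[2] + 3/10·h[3]
  h[3] = 1 + 1/5·h[0] + 1/10·h[1] + 1/5·h[2] + 1/5·h[3]
Solving the 4×4 linear system over states ≠ 4 gives exactly h = [1330/221, 1342/221, 1198/221, 1076/221, 0] (h[4] = 0 is the target).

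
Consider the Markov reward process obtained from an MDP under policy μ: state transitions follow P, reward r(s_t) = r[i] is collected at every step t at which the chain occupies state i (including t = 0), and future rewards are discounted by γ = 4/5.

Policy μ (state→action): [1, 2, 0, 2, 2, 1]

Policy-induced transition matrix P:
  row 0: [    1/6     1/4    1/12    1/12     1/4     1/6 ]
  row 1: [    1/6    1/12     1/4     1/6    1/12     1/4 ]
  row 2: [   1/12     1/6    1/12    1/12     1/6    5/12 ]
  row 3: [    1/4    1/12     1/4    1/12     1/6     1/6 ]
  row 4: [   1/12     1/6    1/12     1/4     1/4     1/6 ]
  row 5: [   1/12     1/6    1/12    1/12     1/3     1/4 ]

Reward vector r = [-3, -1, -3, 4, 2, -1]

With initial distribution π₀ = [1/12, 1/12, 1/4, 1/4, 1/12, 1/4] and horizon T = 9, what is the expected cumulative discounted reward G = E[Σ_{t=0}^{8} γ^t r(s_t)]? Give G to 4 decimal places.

t=0: π = [0.0833, 0.0833, 0.2500, 0.2500, 0.0833, 0.2500], E[r] = -0.1667, γ^t·E[r] = -0.166667, running G = -0.166667
t=1: π = [0.1389, 0.1458, 0.1389, 0.1042, 0.2153, 0.2569], E[r] = -0.3889, γ^t·E[r] = -0.311111, running G = -0.477778
t=2: π = [0.1244, 0.1574, 0.1250, 0.1314, 0.2269, 0.2350], E[r] = -0.1615, γ^t·E[r] = -0.103333, running G = -0.581111
t=3: π = [0.1287, 0.1530, 0.1315, 0.1343, 0.2220, 0.2306], E[r] = -0.1831, γ^t·E[r] = -0.093753, running G = -0.674864
t=4: π = [0.1292, 0.1535, 0.1312, 0.1331, 0.2216, 0.2315], E[r] = -0.1907, γ^t·E[r] = -0.078091, running G = -0.752955
t=5: π = [0.1291, 0.1536, 0.1311, 0.1331, 0.2217, 0.2315], E[r] = -0.1900, γ^t·E[r] = -0.062252, running G = -0.815207
t=6: π = [0.1291, 0.1535, 0.1311, 0.1331, 0.2217, 0.2315], E[r] = -0.1899, γ^t·E[r] = -0.049770, running G = -0.864977
t=7: π = [0.1291, 0.1535, 0.1311, 0.1331, 0.2217, 0.2315], E[r] = -0.1899, γ^t·E[r] = -0.039820, running G = -0.904797
t=8: π = [0.1291, 0.1535, 0.1311, 0.1331, 0.2217, 0.2315], E[r] = -0.1899, γ^t·E[r] = -0.031856, running G = -0.936654

G = -0.9367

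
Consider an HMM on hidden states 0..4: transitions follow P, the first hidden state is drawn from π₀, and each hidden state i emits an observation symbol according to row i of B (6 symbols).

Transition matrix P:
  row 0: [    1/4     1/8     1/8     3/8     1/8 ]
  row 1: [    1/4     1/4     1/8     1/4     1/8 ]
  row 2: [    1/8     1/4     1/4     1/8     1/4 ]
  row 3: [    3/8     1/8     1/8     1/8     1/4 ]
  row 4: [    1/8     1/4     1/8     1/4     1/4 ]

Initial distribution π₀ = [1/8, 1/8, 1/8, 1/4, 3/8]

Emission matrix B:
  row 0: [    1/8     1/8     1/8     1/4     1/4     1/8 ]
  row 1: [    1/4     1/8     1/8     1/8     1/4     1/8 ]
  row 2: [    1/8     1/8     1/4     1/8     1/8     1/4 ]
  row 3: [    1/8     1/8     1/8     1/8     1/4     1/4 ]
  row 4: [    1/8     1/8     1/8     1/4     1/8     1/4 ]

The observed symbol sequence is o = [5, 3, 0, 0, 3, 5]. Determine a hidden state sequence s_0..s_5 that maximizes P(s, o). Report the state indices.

path = [4, 4, 1, 1, 0, 3]

t=0: δ = [1.562e-02, 1.562e-02, 3.125e-02, 6.250e-02, 9.375e-02]  (obs o_0=5)
t=1: δ = [5.859e-03, 2.930e-03, 1.465e-03, 2.930e-03, 5.859e-03]  ψ = [3, 4, 4, 4, 4]  (obs o_1=3)
t=2: δ = [1.831e-04, 3.662e-04, 9.155e-05, 2.747e-04, 1.831e-04]  ψ = [0, 4, 0, 0, 4]  (obs o_2=0)
t=3: δ = [1.287e-05, 2.289e-05, 5.722e-06, 1.144e-05, 8.583e-06]  ψ = [3, 1, 1, 1, 3]  (obs o_3=0)
t=4: δ = [1.431e-06, 7.153e-07, 3.576e-07, 7.153e-07, 7.153e-07]  ψ = [1, 1, 1, 1, 1]  (obs o_4=3)
t=5: δ = [4.470e-08, 2.235e-08, 4.470e-08, 1.341e-07, 4.470e-08]  ψ = [0, 0, 0, 0, 0]  (obs o_5=5)
backtrack: best end state = 3; path = [4, 4, 1, 1, 0, 3]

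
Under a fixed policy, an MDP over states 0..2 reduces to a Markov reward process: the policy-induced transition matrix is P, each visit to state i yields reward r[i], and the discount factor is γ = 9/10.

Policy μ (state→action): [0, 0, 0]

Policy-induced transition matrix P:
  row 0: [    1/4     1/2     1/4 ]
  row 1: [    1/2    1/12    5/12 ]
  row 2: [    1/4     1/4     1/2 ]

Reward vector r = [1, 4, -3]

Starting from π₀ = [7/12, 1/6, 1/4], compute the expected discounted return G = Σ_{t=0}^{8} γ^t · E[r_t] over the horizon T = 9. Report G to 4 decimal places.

G = 2.2569

t=0: π = [0.5833, 0.1667, 0.2500], E[r] = 0.5000, γ^t·E[r] = 0.500000, running G = 0.500000
t=1: π = [0.2917, 0.3681, 0.3403], E[r] = 0.7431, γ^t·E[r] = 0.668750, running G = 1.168750
t=2: π = [0.3420, 0.2616, 0.3964], E[r] = 0.1991, γ^t·E[r] = 0.161250, running G = 1.330000
t=3: π = [0.3154, 0.2919, 0.3927], E[r] = 0.3049, γ^t·E[r] = 0.222293, running G = 1.552293
t=4: π = [0.3230, 0.2802, 0.3968], E[r] = 0.2533, γ^t·E[r] = 0.166182, running G = 1.718475
t=5: π = [0.3200, 0.2840, 0.3959], E[r] = 0.2685, γ^t·E[r] = 0.158553, running G = 1.877027
t=6: π = [0.3210, 0.2827, 0.3963], E[r] = 0.2627, γ^t·E[r] = 0.139634, running G = 2.016661
t=7: π = [0.3207, 0.2831, 0.3962], E[r] = 0.2647, γ^t·E[r] = 0.126585, running G = 2.143246
t=8: π = [0.3208, 0.2830, 0.3962], E[r] = 0.2640, γ^t·E[r] = 0.113634, running G = 2.256880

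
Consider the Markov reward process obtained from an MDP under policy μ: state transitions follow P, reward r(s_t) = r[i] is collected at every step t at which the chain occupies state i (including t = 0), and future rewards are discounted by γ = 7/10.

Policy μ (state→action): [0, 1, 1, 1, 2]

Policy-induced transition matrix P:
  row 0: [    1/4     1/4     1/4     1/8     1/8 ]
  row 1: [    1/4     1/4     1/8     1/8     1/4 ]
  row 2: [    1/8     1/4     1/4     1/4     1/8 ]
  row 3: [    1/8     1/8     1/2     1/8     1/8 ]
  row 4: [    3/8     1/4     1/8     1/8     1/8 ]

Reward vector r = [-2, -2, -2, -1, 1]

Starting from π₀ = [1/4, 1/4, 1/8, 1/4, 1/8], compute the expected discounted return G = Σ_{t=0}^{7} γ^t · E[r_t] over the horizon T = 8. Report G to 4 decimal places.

G = -4.3427

t=0: π = [0.2500, 0.2500, 0.1250, 0.2500, 0.1250], E[r] = -1.3750, γ^t·E[r] = -1.375000, running G = -1.375000
t=1: π = [0.2188, 0.2188, 0.2656, 0.1406, 0.1563], E[r] = -1.3906, γ^t·E[r] = -0.973438, running G = -2.348438
t=2: π = [0.2188, 0.2324, 0.2383, 0.1582, 0.1523], E[r] = -1.3848, γ^t·E[r] = -0.678535, running G = -3.026973
t=3: π = [0.2195, 0.2302, 0.2415, 0.1548, 0.1541], E[r] = -1.3831, γ^t·E[r] = -0.474388, running G = -3.501361
t=4: π = [0.2197, 0.2307, 0.2407, 0.1552, 0.1538], E[r] = -1.3835, γ^t·E[r] = -0.332174, running G = -3.833536
t=5: π = [0.2197, 0.2306, 0.2407, 0.1551, 0.1538], E[r] = -1.3834, γ^t·E[r] = -0.232512, running G = -4.066047
t=6: π = [0.2198, 0.2306, 0.2407, 0.1551, 0.1538], E[r] = -1.3834, γ^t·E[r] = -0.162759, running G = -4.228807
t=7: π = [0.2198, 0.2306, 0.2407, 0.1551, 0.1538], E[r] = -1.3834, γ^t·E[r] = -0.113931, running G = -4.342738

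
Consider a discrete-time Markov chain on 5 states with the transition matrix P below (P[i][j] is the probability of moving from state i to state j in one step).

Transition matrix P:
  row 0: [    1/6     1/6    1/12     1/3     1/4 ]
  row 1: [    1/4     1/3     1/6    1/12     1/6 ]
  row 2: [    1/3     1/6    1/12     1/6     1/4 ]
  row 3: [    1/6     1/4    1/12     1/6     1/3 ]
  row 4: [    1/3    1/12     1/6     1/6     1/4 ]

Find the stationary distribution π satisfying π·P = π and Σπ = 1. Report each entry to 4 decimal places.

π = [0.2445, 0.1941, 0.1203, 0.1912, 0.2498]

Balance equations π_j = Σ_i π_i·P[i][j]:
  π_0 = 1/6·π_0 + 1/4·π_1 + 1/3·π_2 + 1/6·π_3 + 1/3·π_4
  π_1 = 1/6·π_0 + 1/3·π_1 + 1/6·π_2 + 1/4·π_3 + 1/12·π_4
  π_2 = 1/12·π_0 + 1/6·π_1 + 1/12·π_2 + 1/12·π_3 + 1/6·π_4
  π_3 = 1/3·π_0 + 1/12·π_1 + 1/6·π_2 + 1/6·π_3 + 1/6·π_4
  normalize: π_0 + π_1 + π_2 + π_3 + π_4 = 1
Solving the linear system gives exactly π = [1262/5161, 1002/5161, 621/5161, 987/5161, 1289/5161].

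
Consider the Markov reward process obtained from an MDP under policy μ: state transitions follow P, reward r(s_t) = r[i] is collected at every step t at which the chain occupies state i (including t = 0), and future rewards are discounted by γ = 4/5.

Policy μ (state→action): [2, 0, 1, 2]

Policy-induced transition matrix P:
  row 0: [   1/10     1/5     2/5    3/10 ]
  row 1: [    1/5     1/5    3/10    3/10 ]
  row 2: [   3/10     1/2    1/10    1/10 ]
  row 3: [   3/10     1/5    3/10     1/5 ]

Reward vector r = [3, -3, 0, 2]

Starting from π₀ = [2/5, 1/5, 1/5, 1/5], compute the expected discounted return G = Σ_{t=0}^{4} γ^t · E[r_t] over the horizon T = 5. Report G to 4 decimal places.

t=0: π = [0.4000, 0.2000, 0.2000, 0.2000], E[r] = 1.0000, γ^t·E[r] = 1.000000, running G = 1.000000
t=1: π = [0.2000, 0.2600, 0.3000, 0.2400], E[r] = 0.3000, γ^t·E[r] = 0.240000, running G = 1.240000
t=2: π = [0.2340, 0.2900, 0.2600, 0.2160], E[r] = 0.2640, γ^t·E[r] = 0.168960, running G = 1.408960
t=3: π = [0.2242, 0.2780, 0.2714, 0.2264], E[r] = 0.2914, γ^t·E[r] = 0.149197, running G = 1.558157
t=4: π = [0.2274, 0.2814, 0.2681, 0.2231], E[r] = 0.2840, γ^t·E[r] = 0.116318, running G = 1.674475

G = 1.6745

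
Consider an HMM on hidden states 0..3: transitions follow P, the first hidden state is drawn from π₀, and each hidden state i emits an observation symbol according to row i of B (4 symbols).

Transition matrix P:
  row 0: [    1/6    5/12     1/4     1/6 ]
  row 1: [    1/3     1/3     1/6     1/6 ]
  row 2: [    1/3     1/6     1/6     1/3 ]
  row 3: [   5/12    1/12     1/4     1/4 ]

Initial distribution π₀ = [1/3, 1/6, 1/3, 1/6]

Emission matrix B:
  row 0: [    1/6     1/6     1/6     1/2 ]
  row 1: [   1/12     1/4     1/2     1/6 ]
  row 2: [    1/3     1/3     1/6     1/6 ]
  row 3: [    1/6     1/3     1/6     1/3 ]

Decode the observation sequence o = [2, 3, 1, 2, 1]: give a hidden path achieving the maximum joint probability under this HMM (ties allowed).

t=0: δ = [5.556e-02, 8.333e-02, 5.556e-02, 2.778e-02]  (obs o_0=2)
t=1: δ = [1.389e-02, 4.630e-03, 2.315e-03, 6.173e-03]  ψ = [1, 1, 0, 2]  (obs o_1=3)
t=2: δ = [4.287e-04, 1.447e-03, 1.157e-03, 7.716e-04]  ψ = [3, 0, 0, 0]  (obs o_2=1)
t=3: δ = [8.038e-05, 2.411e-04, 4.019e-05, 6.430e-05]  ψ = [1, 1, 1, 2]  (obs o_3=2)
t=4: δ = [1.340e-05, 2.009e-05, 1.340e-05, 1.340e-05]  ψ = [1, 1, 1, 1]  (obs o_4=1)
backtrack: best end state = 1; path = [1, 0, 1, 1, 1]

path = [1, 0, 1, 1, 1]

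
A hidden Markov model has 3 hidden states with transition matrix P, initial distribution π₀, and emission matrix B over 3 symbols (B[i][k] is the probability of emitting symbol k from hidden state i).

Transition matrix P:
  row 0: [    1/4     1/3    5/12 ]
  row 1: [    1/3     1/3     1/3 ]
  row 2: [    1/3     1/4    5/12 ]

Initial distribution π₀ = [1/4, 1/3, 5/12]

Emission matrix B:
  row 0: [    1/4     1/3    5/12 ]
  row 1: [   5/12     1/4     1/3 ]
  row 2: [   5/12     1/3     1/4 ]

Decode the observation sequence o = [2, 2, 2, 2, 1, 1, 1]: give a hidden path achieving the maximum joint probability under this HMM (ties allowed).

t=0: δ = [1.042e-01, 1.111e-01, 1.042e-01]  (obs o_0=2)
t=1: δ = [1.543e-02, 1.235e-02, 1.085e-02]  ψ = [1, 1, 0]  (obs o_1=2)
t=2: δ = [1.715e-03, 1.715e-03, 1.608e-03]  ψ = [1, 0, 0]  (obs o_2=2)
t=3: δ = [2.381e-04, 1.905e-04, 1.786e-04]  ψ = [1, 0, 0]  (obs o_3=2)
t=4: δ = [2.117e-05, 1.985e-05, 3.308e-05]  ψ = [1, 0, 0]  (obs o_4=1)
t=5: δ = [3.675e-06, 2.067e-06, 4.594e-06]  ψ = [2, 2, 2]  (obs o_5=1)
t=6: δ = [5.104e-07, 3.063e-07, 6.380e-07]  ψ = [2, 0, 2]  (obs o_6=1)
backtrack: best end state = 2; path = [1, 0, 1, 0, 2, 2, 2]

path = [1, 0, 1, 0, 2, 2, 2]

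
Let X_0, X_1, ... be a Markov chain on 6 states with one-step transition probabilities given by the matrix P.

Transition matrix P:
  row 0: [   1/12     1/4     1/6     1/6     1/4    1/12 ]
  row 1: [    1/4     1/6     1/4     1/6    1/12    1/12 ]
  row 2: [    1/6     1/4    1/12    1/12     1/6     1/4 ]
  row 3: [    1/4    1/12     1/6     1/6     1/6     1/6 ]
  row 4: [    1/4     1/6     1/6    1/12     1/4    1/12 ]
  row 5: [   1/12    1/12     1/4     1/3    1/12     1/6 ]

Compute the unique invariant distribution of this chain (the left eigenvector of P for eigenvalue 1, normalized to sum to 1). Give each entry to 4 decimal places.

π = [0.1819, 0.1718, 0.1777, 0.1606, 0.1702, 0.1378]

Balance equations π_j = Σ_i π_i·P[i][j]:
  π_0 = 1/12·π_0 + 1/4·π_1 + 1/6·π_2 + 1/4·π_3 + 1/4·π_4 + 1/12·π_5
  π_1 = 1/4·π_0 + 1/6·π_1 + 1/4·π_2 + 1/12·π_3 + 1/6·π_4 + 1/12·π_5
  π_2 = 1/6·π_0 + 1/4·π_1 + 1/12·π_2 + 1/6·π_3 + 1/6·π_4 + 1/4·π_5
  π_3 = 1/6·π_0 + 1/6·π_1 + 1/12·π_2 + 1/6·π_3 + 1/12·π_4 + 1/3·π_5
  π_4 = 1/4·π_0 + 1/12·π_1 + 1/6·π_2 + 1/6·π_3 + 1/4·π_4 + 1/12·π_5
  normalize: π_0 + π_1 + π_2 + π_3 + π_4 + π_5 = 1
Solving the linear system gives exactly π = [5162/28377, 4874/28377, 45373/255393, 13676/85131, 43471/255393, 35197/255393].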